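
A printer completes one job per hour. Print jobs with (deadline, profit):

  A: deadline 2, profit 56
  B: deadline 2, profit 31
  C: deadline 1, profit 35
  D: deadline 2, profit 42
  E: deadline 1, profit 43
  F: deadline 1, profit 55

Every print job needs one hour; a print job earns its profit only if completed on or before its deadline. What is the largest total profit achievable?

111

By profit: A(d2,56), F(d1,55), E(d1,43), D(d2,42), C(d1,35), B(d2,31)
A→slot 2; F→slot 1; E skipped; D skipped; C skipped; B skipped.
Profit = 55 + 56 = 111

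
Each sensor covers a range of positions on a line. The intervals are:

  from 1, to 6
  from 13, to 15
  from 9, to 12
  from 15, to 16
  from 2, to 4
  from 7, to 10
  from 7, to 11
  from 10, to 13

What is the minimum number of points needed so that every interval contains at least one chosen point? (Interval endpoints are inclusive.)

3

Sort by right endpoint; whenever an interval is uncovered, place a point at its right end.
Sorted: [2,4] [1,6] [7,10] [7,11] [9,12] [10,13] [13,15] [15,16]
{[2,4],[1,6]} hit by 4; {[7,10],[7,11],[9,12],[10,13]} hit by 10; {[13,15],[15,16]} hit by 15.
Points: 4, 10, 15 (3 total).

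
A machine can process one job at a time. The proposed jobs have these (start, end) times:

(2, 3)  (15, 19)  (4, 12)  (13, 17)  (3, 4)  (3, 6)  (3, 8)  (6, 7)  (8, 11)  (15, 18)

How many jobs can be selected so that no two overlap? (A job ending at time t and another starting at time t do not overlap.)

Order by finish time; keep every interval that doesn't clash with the previous kept one.
Sorted by end: (2,3)  (3,4)  (3,6)  (6,7)  (3,8)  (8,11)  (4,12)  (13,17)  (15,18)  (15,19)
take (2,3); take (3,4); skip (3,6); take (6,7); take (8,11); take (13,17).
Selected 5 jobs.

5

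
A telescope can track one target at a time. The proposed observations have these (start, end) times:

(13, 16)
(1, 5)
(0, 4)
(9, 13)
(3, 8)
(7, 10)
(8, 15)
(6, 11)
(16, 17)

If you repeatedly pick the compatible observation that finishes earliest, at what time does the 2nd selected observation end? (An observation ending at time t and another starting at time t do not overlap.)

10

By end time: (0,4), (1,5), (3,8), (7,10), (6,11), (9,13), (8,15), (13,16), (16,17).
Pick (0,4); next start ≥ 4 → (7,10); next start ≥ 10 → (13,16); next start ≥ 16 → (16,17).
Selected: (0,4) (7,10) (13,16) (16,17)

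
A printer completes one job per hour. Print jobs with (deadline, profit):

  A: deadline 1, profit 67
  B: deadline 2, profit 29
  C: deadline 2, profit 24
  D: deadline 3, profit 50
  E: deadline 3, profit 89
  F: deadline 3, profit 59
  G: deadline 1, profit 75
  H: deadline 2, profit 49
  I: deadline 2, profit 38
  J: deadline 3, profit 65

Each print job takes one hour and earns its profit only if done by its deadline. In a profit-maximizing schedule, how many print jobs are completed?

3

Sort by profit descending; place each in the latest free slot ≤ its deadline.
By profit: E(d3,89), G(d1,75), A(d1,67), J(d3,65), F(d3,59), D(d3,50), H(d2,49), I(d2,38), B(d2,29), C(d2,24)
E→slot 3; G→slot 1; A skipped; J→slot 2; F skipped; D skipped; H skipped; I skipped; B skipped; C skipped.
3 of 10 scheduled.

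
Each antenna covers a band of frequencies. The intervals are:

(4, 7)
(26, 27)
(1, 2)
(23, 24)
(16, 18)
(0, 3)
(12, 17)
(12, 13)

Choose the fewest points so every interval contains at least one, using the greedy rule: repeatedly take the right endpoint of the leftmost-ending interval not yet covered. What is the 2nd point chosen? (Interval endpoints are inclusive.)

7

Sort by right endpoint; whenever an interval is uncovered, place a point at its right end.
By right end: [1,2]  [0,3]  [4,7]  [12,13]  [12,17]  [16,18]  [23,24]  [26,27]
[1,2] uncovered → point at 2; [4,7] uncovered → point at 7; [12,13] uncovered → point at 13; [16,18] uncovered → point at 18; [23,24] uncovered → point at 24; [26,27] uncovered → point at 27.
Points: 2, 7, 13, 18, 24, 27 (6 total).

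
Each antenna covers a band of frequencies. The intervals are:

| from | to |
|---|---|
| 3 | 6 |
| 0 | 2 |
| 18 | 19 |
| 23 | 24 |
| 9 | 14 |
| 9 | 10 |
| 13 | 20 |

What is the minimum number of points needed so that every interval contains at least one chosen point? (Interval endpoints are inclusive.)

Sorted: [0,2] [3,6] [9,10] [9,14] [18,19] [13,20] [23,24]
{[0,2]} hit by 2; {[3,6]} hit by 6; {[9,10],[9,14]} hit by 10; {[18,19],[13,20]} hit by 19; {[23,24]} hit by 24.
Points: 2, 6, 10, 19, 24 (5 total).

5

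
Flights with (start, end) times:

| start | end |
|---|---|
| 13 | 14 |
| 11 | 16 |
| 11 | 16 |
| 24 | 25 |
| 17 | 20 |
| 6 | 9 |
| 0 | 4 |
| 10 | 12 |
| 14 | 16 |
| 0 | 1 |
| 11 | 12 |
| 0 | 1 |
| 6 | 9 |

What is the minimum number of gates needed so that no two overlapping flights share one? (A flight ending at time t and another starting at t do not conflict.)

4

The answer is the maximum number of intervals overlapping at any instant.
Events (time:±→running): 0:+→1 0:+→2 0:+→3 1:-→2 1:-→1 4:-→0 6:+→1 6:+→2 9:-→1 9:-→0 10:+→1 11:+→2 11:+→3 11:+→4 … peak 4.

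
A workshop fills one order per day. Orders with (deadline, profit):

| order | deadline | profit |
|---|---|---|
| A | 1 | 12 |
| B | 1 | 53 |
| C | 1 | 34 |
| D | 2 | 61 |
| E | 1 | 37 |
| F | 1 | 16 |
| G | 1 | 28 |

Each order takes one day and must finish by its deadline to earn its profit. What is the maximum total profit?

114

By profit: D(d2,61), B(d1,53), E(d1,37), C(d1,34), G(d1,28), F(d1,16), A(d1,12)
D→slot 2; B→slot 1; E skipped; C skipped; G skipped; F skipped; A skipped.
Profit = 53 + 61 = 114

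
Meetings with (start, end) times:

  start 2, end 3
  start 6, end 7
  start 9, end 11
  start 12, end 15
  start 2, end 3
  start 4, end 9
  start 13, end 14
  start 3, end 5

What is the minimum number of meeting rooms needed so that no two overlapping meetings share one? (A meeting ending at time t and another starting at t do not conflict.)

starts: [2, 2, 3, 4, 6, 9, 12, 13]
ends:   [3, 3, 5, 7, 9, 11, 14, 15]
s2→1 s2→2  — peak 2.

2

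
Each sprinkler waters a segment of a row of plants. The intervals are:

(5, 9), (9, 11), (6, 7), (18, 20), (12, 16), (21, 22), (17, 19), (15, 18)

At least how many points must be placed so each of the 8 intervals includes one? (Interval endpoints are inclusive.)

By right end: [6,7]  [5,9]  [9,11]  [12,16]  [15,18]  [17,19]  [18,20]  [21,22]
[6,7] uncovered → point at 7; [9,11] uncovered → point at 11; [12,16] uncovered → point at 16; [17,19] uncovered → point at 19; [21,22] uncovered → point at 22.
Points: 7, 11, 16, 19, 22 (5 total).

5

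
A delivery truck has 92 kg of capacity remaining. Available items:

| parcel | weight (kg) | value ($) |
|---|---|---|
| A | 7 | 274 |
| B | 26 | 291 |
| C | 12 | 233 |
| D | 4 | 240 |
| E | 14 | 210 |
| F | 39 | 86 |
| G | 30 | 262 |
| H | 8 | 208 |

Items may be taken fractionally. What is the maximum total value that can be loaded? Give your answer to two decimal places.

Ratios (sorted): D 60.00, A 39.14, H 26.00, C 19.42, E 15.00, B 11.19, G 8.73, F 2.21
take D (4 @ 240); take A (7 @ 274); take H (8 @ 208); take C (12 @ 233); take E (14 @ 210); take B (26 @ 291); take 21/30 of G → 183.40. Capacity used 92/92.
Total value = 1639.40

1639.40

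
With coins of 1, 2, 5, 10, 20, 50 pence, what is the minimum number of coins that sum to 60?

2

Use the largest denomination that fits, subtract, and repeat.
60 − 1×50→10 − 1×10→0
Total coins = 1 + 1 = 2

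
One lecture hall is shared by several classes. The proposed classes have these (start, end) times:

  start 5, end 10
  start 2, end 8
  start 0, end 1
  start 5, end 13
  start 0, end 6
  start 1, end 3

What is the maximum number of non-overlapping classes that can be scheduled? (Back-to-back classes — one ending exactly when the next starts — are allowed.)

3

Sort by end time and greedily take each interval whose start is ≥ the last chosen end.
Sorted by end: (0,1)  (1,3)  (0,6)  (2,8)  (5,10)  (5,13)
take (0,1); take (1,3); take (5,10).
Selected 3 classes.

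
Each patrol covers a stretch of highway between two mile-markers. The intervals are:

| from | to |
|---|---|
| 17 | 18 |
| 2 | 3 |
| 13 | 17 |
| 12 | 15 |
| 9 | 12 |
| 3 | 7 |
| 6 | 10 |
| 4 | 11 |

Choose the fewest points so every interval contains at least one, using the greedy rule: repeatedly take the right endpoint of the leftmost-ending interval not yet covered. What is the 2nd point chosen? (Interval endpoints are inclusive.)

10

By right end: [2,3]  [3,7]  [6,10]  [4,11]  [9,12]  [12,15]  [13,17]  [17,18]
[2,3] uncovered → point at 3; [6,10] uncovered → point at 10; [12,15] uncovered → point at 15; [17,18] uncovered → point at 18.
Points: 3, 10, 15, 18 (4 total).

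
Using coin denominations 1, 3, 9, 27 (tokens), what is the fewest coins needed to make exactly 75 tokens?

5

75 = 2×27 + 2×9 + 1×3
Total coins = 2 + 2 + 1 = 5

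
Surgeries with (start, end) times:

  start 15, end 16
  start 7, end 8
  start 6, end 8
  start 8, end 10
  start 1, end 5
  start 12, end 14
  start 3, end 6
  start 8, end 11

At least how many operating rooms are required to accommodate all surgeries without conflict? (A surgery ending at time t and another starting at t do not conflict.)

2

Count concurrent intervals with a sweep; the peak is the room count.
starts: [1, 3, 6, 7, 8, 8, 12, 15]
ends:   [5, 6, 8, 8, 10, 11, 14, 16]
s1→1 s3→2  — peak 2.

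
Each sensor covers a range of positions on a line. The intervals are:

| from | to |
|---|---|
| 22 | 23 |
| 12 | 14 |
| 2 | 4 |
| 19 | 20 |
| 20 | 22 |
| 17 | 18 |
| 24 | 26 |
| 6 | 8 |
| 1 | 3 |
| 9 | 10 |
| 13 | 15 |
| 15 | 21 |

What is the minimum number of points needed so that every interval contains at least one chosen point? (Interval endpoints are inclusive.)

Sort by right endpoint; whenever an interval is uncovered, place a point at its right end.
By right end: [1,3]  [2,4]  [6,8]  [9,10]  [12,14]  [13,15]  [17,18]  [19,20]  [15,21]  [20,22]  [22,23]  [24,26]
[1,3] uncovered → point at 3; [6,8] uncovered → point at 8; [9,10] uncovered → point at 10; [12,14] uncovered → point at 14; [17,18] uncovered → point at 18; [19,20] uncovered → point at 20; [22,23] uncovered → point at 23; [24,26] uncovered → point at 26.
Points: 3, 8, 10, 14, 18, 20, 23, 26 (8 total).

8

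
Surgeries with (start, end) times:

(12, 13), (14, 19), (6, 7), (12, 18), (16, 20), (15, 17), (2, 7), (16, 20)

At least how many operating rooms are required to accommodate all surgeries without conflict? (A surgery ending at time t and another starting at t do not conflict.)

Count concurrent intervals with a sweep; the peak is the room count.
starts: [2, 6, 12, 12, 14, 15, 16, 16]
ends:   [7, 7, 13, 17, 18, 19, 20, 20]
s2→1 s6→2 e7→1 e7→0 s12→1 s12→2 e13→1 s14→2 s15→3 s16→4 s16→5  — peak 5.

5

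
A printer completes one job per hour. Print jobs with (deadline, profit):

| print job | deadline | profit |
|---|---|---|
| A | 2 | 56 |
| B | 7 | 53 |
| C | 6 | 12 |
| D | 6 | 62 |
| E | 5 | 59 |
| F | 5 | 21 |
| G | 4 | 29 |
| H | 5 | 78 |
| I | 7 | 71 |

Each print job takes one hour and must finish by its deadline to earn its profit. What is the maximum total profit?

408

Sort by profit descending; place each in the latest free slot ≤ its deadline.
By profit: H(d5,78), I(d7,71), D(d6,62), E(d5,59), A(d2,56), B(d7,53), G(d4,29), F(d5,21), C(d6,12)
H→slot 5; I→slot 7; D→slot 6; E→slot 4; A→slot 2; B→slot 3; G→slot 1; F skipped; C skipped.
Profit = 29 + 56 + 53 + 59 + 78 + 62 + 71 = 408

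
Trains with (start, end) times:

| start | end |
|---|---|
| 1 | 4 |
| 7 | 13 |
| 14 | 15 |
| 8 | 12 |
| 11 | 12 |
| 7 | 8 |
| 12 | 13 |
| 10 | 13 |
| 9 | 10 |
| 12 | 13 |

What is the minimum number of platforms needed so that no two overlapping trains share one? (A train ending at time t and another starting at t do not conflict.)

4

starts: [1, 7, 7, 8, 9, 10, 11, 12, 12, 14]
ends:   [4, 8, 10, 12, 12, 13, 13, 13, 13, 15]
s1→1 e4→0 s7→1 s7→2 e8→1 s8→2 s9→3 e10→2 s10→3 s11→4  — peak 4.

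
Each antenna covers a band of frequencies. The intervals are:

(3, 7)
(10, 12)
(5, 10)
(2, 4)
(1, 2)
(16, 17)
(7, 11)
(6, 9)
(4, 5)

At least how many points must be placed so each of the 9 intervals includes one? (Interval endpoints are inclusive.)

Sorted: [1,2] [2,4] [4,5] [3,7] [6,9] [5,10] [7,11] [10,12] [16,17]
{[1,2],[2,4]} hit by 2; {[4,5],[3,7]} hit by 5; {[6,9],[5,10],[7,11]} hit by 9; {[10,12]} hit by 12; {[16,17]} hit by 17.
Points: 2, 5, 9, 12, 17 (5 total).

5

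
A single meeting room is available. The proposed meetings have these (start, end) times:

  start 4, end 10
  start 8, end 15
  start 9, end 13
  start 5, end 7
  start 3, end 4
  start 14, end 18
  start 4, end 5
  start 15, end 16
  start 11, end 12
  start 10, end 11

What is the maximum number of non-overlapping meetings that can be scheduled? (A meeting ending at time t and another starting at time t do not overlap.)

By end time: (3,4), (4,5), (5,7), (4,10), (10,11), (11,12), (9,13), (8,15), (15,16), (14,18).
Pick (3,4); next start ≥ 4 → (4,5); next start ≥ 5 → (5,7); next start ≥ 7 → (10,11); next start ≥ 11 → (11,12); next start ≥ 12 → (15,16).
Selected 6 meetings.

6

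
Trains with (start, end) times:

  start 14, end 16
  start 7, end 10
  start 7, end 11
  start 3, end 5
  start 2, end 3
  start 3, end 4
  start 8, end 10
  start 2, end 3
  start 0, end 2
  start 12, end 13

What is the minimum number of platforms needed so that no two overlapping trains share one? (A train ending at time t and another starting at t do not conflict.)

3

starts: [0, 2, 2, 3, 3, 7, 7, 8, 12, 14]
ends:   [2, 3, 3, 4, 5, 10, 10, 11, 13, 16]
s0→1 e2→0 s2→1 s2→2 e3→1 e3→0 s3→1 s3→2 e4→1 e5→0 s7→1 s7→2 s8→3  — peak 3.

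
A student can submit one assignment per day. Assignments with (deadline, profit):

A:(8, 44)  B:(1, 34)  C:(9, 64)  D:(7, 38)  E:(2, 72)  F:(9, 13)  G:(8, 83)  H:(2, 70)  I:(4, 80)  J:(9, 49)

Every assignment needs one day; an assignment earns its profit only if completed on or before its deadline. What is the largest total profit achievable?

Sort by profit descending; place each in the latest free slot ≤ its deadline.
By profit: G(d8,83), I(d4,80), E(d2,72), H(d2,70), C(d9,64), J(d9,49), A(d8,44), D(d7,38), B(d1,34), F(d9,13)
G→slot 8; I→slot 4; E→slot 2; H→slot 1; C→slot 9; J→slot 7; A→slot 6; D→slot 5; B skipped; F→slot 3.
Profit = 70 + 72 + 13 + 80 + 38 + 44 + 49 + 83 + 64 = 513

513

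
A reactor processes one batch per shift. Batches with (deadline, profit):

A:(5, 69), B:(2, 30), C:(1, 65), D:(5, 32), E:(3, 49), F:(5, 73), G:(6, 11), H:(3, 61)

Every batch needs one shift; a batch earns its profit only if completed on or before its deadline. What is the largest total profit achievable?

328

Take jobs in profit order; each goes to the latest open slot no later than its deadline.
By profit: F(d5,73), A(d5,69), C(d1,65), H(d3,61), E(d3,49), D(d5,32), B(d2,30), G(d6,11)
F→slot 5; A→slot 4; C→slot 1; H→slot 3; E→slot 2; D skipped; B skipped; G→slot 6.
Profit = 65 + 49 + 61 + 69 + 73 + 11 = 328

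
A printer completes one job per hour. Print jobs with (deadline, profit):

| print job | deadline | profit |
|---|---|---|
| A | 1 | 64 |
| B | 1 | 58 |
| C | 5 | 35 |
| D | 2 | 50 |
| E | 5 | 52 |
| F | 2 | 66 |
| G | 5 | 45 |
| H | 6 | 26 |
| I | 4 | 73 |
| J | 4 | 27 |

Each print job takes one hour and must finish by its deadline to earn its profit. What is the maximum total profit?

326

Sort by profit descending; place each in the latest free slot ≤ its deadline.
Profit order: I=73 F=66 A=64 B=58 E=52 D=50 G=45 C=35 J=27 H=26
Assign: I→slot 4, F→slot 2, A→slot 1, B skipped, E→slot 5, D skipped, G→slot 3, C skipped, J skipped, H→slot 6.
Slots: [1:A] [2:F] [3:G] [4:I] [5:E] [6:H]
Profit = 64 + 66 + 45 + 73 + 52 + 26 = 326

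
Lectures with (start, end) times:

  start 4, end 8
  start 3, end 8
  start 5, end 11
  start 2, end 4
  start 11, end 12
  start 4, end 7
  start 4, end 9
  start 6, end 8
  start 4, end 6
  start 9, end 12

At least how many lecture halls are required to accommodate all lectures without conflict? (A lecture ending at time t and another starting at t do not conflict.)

Count concurrent intervals with a sweep; the peak is the room count.
starts: [2, 3, 4, 4, 4, 4, 5, 6, 9, 11]
ends:   [4, 6, 7, 8, 8, 8, 9, 11, 12, 12]
s2→1 s3→2 e4→1 s4→2 s4→3 s4→4 s4→5 s5→6  — peak 6.

6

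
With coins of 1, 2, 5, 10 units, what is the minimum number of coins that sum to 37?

5

Use the largest denomination that fits, subtract, and repeat.
37 = 3×10 + 1×5 + 1×2
Total coins = 3 + 1 + 1 = 5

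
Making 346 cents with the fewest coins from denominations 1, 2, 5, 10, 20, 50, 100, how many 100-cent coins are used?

346 − 3×100→46 − 2×20→6 − 1×5→1 − 1×1→0
Count of 100: 3

3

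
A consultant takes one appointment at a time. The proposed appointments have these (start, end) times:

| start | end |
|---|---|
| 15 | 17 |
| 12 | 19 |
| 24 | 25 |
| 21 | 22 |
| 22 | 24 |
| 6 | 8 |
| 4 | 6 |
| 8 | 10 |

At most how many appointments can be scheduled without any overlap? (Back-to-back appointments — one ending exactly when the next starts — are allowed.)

7

Order by finish time; keep every interval that doesn't clash with the previous kept one.
Sorted by end: (4,6)  (6,8)  (8,10)  (15,17)  (12,19)  (21,22)  (22,24)  (24,25)
take (4,6); take (6,8); take (8,10); take (15,17); skip (12,19); take (21,22); take (22,24); take (24,25).
Selected 7 appointments.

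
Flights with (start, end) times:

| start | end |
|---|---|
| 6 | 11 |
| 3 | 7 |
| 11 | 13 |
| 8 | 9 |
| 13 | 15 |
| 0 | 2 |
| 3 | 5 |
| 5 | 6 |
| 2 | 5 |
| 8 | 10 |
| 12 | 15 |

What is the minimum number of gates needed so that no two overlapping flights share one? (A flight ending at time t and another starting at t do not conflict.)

The answer is the maximum number of intervals overlapping at any instant.
Events (time:±→running): 0:+→1 2:-→0 2:+→1 3:+→2 3:+→3 … peak 3.

3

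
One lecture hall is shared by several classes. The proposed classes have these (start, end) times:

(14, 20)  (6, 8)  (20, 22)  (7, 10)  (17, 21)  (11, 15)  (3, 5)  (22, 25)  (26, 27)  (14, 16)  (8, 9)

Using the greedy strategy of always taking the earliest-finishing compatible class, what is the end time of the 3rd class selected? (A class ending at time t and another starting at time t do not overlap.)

9

Order by finish time; keep every interval that doesn't clash with the previous kept one.
Sorted by end: (3,5)  (6,8)  (8,9)  (7,10)  (11,15)  (14,16)  (14,20)  (17,21)  (20,22)  (22,25)  (26,27)
take (3,5); take (6,8); take (8,9); take (11,15); take (17,21); skip (20,22); take (22,25); take (26,27).
Selected: (3,5) (6,8) (8,9) (11,15) (17,21) (22,25) (26,27)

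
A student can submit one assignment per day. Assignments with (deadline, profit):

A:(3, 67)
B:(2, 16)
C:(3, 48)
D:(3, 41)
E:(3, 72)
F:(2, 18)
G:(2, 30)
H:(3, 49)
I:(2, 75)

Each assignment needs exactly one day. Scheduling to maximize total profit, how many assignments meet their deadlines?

3

By profit: I(d2,75), E(d3,72), A(d3,67), H(d3,49), C(d3,48), D(d3,41), G(d2,30), F(d2,18), B(d2,16)
I→slot 2; E→slot 3; A→slot 1; H skipped; C skipped; D skipped; G skipped; F skipped; B skipped.
3 of 9 scheduled.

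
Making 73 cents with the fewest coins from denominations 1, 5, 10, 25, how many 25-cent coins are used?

73 = 2×25 + 2×10 + 3×1
Count of 25: 2

2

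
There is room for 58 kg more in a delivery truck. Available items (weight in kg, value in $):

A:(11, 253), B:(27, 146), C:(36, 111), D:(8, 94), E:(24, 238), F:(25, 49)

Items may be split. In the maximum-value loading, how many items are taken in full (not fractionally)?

Ratios (sorted): A 23.00, D 11.75, E 9.92, B 5.41, C 3.08, F 1.96
take A (11 @ 253); take D (8 @ 94); take E (24 @ 238); take 15/27 of B → 81.11. Capacity used 58/58.
3 item(s) taken whole; one partial (take 15/27 of B).

3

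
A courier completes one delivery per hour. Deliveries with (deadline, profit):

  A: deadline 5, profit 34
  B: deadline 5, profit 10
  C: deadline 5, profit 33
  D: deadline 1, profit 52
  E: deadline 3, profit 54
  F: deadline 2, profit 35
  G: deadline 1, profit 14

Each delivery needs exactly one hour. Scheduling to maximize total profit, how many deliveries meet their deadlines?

5

Take jobs in profit order; each goes to the latest open slot no later than its deadline.
Profit order: E=54 D=52 F=35 A=34 C=33 G=14 B=10
Assign: E→slot 3, D→slot 1, F→slot 2, A→slot 5, C→slot 4, G skipped, B skipped.
Slots: [1:D] [2:F] [3:E] [4:C] [5:A]
5 of 7 scheduled.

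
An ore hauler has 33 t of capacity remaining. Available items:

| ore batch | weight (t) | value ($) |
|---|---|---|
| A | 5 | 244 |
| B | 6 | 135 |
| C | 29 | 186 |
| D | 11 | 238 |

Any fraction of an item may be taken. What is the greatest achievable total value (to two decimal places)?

Sort by value per unit weight and fill in that order.
Ratios (sorted): A 48.80, B 22.50, D 21.64, C 6.41
take A (5 @ 244); take B (6 @ 135); take D (11 @ 238); take 11/29 of C → 70.55. Capacity used 33/33.
Total value = 687.55

687.55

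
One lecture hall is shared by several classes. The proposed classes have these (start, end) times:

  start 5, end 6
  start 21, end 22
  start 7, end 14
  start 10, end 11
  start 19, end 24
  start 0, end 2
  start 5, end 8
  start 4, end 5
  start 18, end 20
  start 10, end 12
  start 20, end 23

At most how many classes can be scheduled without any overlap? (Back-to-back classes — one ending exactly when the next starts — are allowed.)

By end time: (0,2), (4,5), (5,6), (5,8), (10,11), (10,12), (7,14), (18,20), (21,22), (20,23), (19,24).
Pick (0,2); next start ≥ 2 → (4,5); next start ≥ 5 → (5,6); next start ≥ 6 → (10,11); next start ≥ 11 → (18,20); next start ≥ 20 → (21,22).
Selected 6 classes.

6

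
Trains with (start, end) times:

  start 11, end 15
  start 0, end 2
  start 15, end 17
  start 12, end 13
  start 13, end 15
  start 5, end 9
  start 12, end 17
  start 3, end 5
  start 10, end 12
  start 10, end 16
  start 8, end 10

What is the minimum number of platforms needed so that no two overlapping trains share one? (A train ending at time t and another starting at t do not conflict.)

The answer is the maximum number of intervals overlapping at any instant.
Events (time:±→running): 0:+→1 2:-→0 3:+→1 5:-→0 5:+→1 8:+→2 9:-→1 10:-→0 10:+→1 10:+→2 11:+→3 12:-→2 12:+→3 12:+→4 … peak 4.

4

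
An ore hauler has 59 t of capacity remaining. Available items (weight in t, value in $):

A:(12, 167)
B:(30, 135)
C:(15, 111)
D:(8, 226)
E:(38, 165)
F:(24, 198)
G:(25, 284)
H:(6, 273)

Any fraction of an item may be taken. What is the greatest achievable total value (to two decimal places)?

1016.00

Order: H (273/6=45.50) > D (226/8=28.25) > A (167/12=13.92) > G (284/25=11.36) > F (198/24=8.25) > C (111/15=7.40) > B (135/30=4.50) > E (165/38=4.34)
Fill: take H (6 @ 273) → take D (8 @ 226) → take A (12 @ 167) → take G (25 @ 284) → take 8/24 of F → 66.00; 59/59 used.
Total value = 1016.00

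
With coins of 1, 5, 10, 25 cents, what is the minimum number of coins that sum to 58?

58 = 2×25 + 1×5 + 3×1
Total coins = 2 + 1 + 3 = 6

6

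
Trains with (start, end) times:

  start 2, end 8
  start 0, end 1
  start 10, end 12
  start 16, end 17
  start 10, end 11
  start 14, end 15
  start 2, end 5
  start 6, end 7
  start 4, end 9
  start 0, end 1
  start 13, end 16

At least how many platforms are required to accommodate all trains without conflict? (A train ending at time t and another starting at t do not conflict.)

3

Count concurrent intervals with a sweep; the peak is the room count.
Events (time:±→running): 0:+→1 0:+→2 1:-→1 1:-→0 2:+→1 2:+→2 4:+→3 … peak 3.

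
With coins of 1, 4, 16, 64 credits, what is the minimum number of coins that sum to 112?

112 − 1×64→48 − 3×16→0
Total coins = 1 + 3 = 4

4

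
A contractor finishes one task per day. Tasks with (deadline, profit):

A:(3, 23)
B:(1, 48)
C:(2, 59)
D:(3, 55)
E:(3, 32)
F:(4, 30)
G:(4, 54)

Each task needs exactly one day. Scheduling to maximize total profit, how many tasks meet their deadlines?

4

Sort by profit descending; place each in the latest free slot ≤ its deadline.
Profit order: C=59 D=55 G=54 B=48 E=32 F=30 A=23
Assign: C→slot 2, D→slot 3, G→slot 4, B→slot 1, E skipped, F skipped, A skipped.
Slots: [1:B] [2:C] [3:D] [4:G]
4 of 7 scheduled.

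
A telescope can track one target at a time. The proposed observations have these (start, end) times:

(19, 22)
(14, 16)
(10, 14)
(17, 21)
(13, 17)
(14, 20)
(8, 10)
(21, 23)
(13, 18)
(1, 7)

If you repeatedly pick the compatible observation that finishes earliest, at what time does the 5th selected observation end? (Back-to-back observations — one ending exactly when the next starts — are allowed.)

Greedy by earliest finish: after sorting by end time, pick each interval compatible with the last pick.
Sorted by end: (1,7)  (8,10)  (10,14)  (14,16)  (13,17)  (13,18)  (14,20)  (17,21)  (19,22)  (21,23)
take (1,7); take (8,10); take (10,14); take (14,16); skip (13,17); take (17,21); take (21,23).
Selected: (1,7) (8,10) (10,14) (14,16) (17,21) (21,23)

21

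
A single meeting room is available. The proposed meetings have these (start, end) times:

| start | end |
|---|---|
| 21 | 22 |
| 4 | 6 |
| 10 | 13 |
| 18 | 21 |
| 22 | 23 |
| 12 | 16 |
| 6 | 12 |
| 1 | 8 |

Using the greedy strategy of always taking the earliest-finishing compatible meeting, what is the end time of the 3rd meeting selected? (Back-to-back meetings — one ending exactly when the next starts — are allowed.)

By end time: (4,6), (1,8), (6,12), (10,13), (12,16), (18,21), (21,22), (22,23).
Pick (4,6); next start ≥ 6 → (6,12); next start ≥ 12 → (12,16); next start ≥ 16 → (18,21); next start ≥ 21 → (21,22); next start ≥ 22 → (22,23).
Selected: (4,6) (6,12) (12,16) (18,21) (21,22) (22,23)

16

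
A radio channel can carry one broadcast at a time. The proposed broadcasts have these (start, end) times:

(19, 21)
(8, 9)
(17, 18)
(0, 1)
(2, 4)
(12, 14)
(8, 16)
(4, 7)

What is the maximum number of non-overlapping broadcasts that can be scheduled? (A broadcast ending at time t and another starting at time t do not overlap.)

Greedy by earliest finish: after sorting by end time, pick each interval compatible with the last pick.
By end time: (0,1), (2,4), (4,7), (8,9), (12,14), (8,16), (17,18), (19,21).
Pick (0,1); next start ≥ 1 → (2,4); next start ≥ 4 → (4,7); next start ≥ 7 → (8,9); next start ≥ 9 → (12,14); next start ≥ 14 → (17,18); next start ≥ 18 → (19,21).
Selected 7 broadcasts.

7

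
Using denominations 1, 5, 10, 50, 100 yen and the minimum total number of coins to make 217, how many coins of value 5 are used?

Use the largest denomination that fits, subtract, and repeat.
217 − 2×100→17 − 1×10→7 − 1×5→2 − 2×1→0
Count of 5: 1

1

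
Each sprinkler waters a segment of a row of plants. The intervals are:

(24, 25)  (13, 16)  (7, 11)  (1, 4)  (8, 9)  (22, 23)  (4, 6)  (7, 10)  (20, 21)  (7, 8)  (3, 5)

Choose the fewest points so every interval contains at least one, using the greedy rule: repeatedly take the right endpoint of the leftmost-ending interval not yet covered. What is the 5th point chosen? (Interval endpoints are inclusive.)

Process intervals by earliest right end; each time one isn't hit yet, stab at its right endpoint.
By right end: [1,4]  [3,5]  [4,6]  [7,8]  [8,9]  [7,10]  [7,11]  [13,16]  [20,21]  [22,23]  [24,25]
[1,4] uncovered → point at 4; [7,8] uncovered → point at 8; [13,16] uncovered → point at 16; [20,21] uncovered → point at 21; [22,23] uncovered → point at 23; [24,25] uncovered → point at 25.
Points: 4, 8, 16, 21, 23, 25 (6 total).

23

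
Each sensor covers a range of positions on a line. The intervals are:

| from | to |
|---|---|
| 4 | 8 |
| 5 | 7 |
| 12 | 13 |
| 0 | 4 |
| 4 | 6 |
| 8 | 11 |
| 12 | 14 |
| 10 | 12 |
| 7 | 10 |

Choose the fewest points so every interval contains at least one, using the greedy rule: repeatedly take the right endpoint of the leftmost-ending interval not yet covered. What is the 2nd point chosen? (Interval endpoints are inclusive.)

Process intervals by earliest right end; each time one isn't hit yet, stab at its right endpoint.
Sorted: [0,4] [4,6] [5,7] [4,8] [7,10] [8,11] [10,12] [12,13] [12,14]
{[0,4],[4,6]} hit by 4; {[5,7],[4,8],[7,10]} hit by 7; {[8,11],[10,12]} hit by 11; {[12,13],[12,14]} hit by 13.
Points: 4, 7, 11, 13 (4 total).

7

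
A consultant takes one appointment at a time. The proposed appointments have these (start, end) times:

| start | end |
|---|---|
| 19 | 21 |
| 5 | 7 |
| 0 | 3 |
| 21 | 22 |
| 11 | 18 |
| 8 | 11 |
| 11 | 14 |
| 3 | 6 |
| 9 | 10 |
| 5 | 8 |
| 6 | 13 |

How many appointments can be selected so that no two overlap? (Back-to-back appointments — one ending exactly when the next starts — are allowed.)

Greedy by earliest finish: after sorting by end time, pick each interval compatible with the last pick.
Sorted by end: (0,3)  (3,6)  (5,7)  (5,8)  (9,10)  (8,11)  (6,13)  (11,14)  (11,18)  (19,21)  (21,22)
take (0,3); take (3,6); skip (5,8); take (9,10); skip (6,13); take (11,14); take (19,21); take (21,22).
Selected 6 appointments.

6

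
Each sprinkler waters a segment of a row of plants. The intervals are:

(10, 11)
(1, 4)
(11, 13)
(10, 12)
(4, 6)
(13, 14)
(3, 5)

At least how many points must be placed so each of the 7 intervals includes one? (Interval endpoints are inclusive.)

3

By right end: [1,4]  [3,5]  [4,6]  [10,11]  [10,12]  [11,13]  [13,14]
[1,4] uncovered → point at 4; [10,11] uncovered → point at 11; [13,14] uncovered → point at 14.
Points: 4, 11, 14 (3 total).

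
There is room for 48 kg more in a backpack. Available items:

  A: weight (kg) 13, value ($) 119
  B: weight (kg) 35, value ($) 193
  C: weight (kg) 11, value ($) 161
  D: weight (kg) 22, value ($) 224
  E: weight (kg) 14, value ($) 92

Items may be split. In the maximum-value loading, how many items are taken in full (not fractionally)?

Greedy by value/weight ratio, highest first.
Ratios (sorted): C 14.64, D 10.18, A 9.15, E 6.57, B 5.51
take C (11 @ 161); take D (22 @ 224); take A (13 @ 119); take 2/14 of E → 13.14. Capacity used 48/48.
3 item(s) taken whole; one partial (take 2/14 of E).

3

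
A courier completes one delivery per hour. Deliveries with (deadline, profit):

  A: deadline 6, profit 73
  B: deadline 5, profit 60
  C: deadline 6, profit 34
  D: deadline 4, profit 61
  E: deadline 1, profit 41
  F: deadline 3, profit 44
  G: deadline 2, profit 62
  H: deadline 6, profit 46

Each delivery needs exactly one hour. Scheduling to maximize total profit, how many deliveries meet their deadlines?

6

Sort by profit descending; place each in the latest free slot ≤ its deadline.
By profit: A(d6,73), G(d2,62), D(d4,61), B(d5,60), H(d6,46), F(d3,44), E(d1,41), C(d6,34)
A→slot 6; G→slot 2; D→slot 4; B→slot 5; H→slot 3; F→slot 1; E skipped; C skipped.
6 of 8 scheduled.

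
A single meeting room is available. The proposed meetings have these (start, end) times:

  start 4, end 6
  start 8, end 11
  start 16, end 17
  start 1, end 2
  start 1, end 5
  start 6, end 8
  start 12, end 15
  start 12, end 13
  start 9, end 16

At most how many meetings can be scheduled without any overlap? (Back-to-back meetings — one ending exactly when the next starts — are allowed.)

6

By end time: (1,2), (1,5), (4,6), (6,8), (8,11), (12,13), (12,15), (9,16), (16,17).
Pick (1,2); next start ≥ 2 → (4,6); next start ≥ 6 → (6,8); next start ≥ 8 → (8,11); next start ≥ 11 → (12,13); next start ≥ 13 → (16,17).
Selected 6 meetings.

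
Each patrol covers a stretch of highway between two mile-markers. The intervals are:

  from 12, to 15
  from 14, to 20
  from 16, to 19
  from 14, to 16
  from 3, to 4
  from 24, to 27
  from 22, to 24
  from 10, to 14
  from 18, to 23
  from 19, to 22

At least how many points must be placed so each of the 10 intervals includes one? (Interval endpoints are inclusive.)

Process intervals by earliest right end; each time one isn't hit yet, stab at its right endpoint.
By right end: [3,4]  [10,14]  [12,15]  [14,16]  [16,19]  [14,20]  [19,22]  [18,23]  [22,24]  [24,27]
[3,4] uncovered → point at 4; [10,14] uncovered → point at 14; [16,19] uncovered → point at 19; [22,24] uncovered → point at 24.
Points: 4, 14, 19, 24 (4 total).

4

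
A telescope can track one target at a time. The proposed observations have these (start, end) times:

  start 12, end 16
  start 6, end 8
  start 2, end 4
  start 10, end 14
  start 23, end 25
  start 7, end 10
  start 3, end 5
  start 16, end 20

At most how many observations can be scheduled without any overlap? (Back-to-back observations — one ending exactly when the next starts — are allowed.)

5

Greedy by earliest finish: after sorting by end time, pick each interval compatible with the last pick.
Sorted by end: (2,4)  (3,5)  (6,8)  (7,10)  (10,14)  (12,16)  (16,20)  (23,25)
take (2,4); take (6,8); skip (7,10); take (10,14); take (16,20); take (23,25).
Selected 5 observations.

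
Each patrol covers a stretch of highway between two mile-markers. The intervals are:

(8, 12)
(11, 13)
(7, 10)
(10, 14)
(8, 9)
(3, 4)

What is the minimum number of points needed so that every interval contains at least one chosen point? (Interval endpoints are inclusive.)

Sort by right endpoint; whenever an interval is uncovered, place a point at its right end.
Sorted: [3,4] [8,9] [7,10] [8,12] [11,13] [10,14]
{[3,4]} hit by 4; {[8,9],[7,10],[8,12]} hit by 9; {[11,13],[10,14]} hit by 13.
Points: 4, 9, 13 (3 total).

3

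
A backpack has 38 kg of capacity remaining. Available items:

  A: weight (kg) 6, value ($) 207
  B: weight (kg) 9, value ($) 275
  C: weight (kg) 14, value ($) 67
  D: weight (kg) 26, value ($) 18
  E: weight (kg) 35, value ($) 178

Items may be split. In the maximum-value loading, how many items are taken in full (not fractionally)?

Order: A (207/6=34.50) > B (275/9=30.56) > E (178/35=5.09) > C (67/14=4.79) > D (18/26=0.69)
Fill: take A (6 @ 207) → take B (9 @ 275) → take 23/35 of E → 116.97; 38/38 used.
2 item(s) taken whole; one partial (take 23/35 of E).

2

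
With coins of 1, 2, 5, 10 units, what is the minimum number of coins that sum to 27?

4

Use the largest denomination that fits, subtract, and repeat.
27 − 2×10→7 − 1×5→2 − 1×2→0
Total coins = 2 + 1 + 1 = 4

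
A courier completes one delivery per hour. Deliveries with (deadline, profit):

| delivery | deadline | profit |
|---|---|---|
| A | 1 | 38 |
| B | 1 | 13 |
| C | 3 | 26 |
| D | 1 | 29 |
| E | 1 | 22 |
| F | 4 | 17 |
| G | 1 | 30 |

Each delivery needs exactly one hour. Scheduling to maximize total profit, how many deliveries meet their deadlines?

3

Take jobs in profit order; each goes to the latest open slot no later than its deadline.
By profit: A(d1,38), G(d1,30), D(d1,29), C(d3,26), E(d1,22), F(d4,17), B(d1,13)
A→slot 1; G skipped; D skipped; C→slot 3; E skipped; F→slot 4; B skipped.
3 of 7 scheduled.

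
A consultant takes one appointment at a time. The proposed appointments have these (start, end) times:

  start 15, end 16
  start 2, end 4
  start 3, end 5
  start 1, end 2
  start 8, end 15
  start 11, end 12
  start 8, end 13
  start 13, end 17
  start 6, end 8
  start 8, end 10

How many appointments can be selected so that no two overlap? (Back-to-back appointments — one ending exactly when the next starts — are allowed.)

6

By end time: (1,2), (2,4), (3,5), (6,8), (8,10), (11,12), (8,13), (8,15), (15,16), (13,17).
Pick (1,2); next start ≥ 2 → (2,4); next start ≥ 4 → (6,8); next start ≥ 8 → (8,10); next start ≥ 10 → (11,12); next start ≥ 12 → (15,16).
Selected 6 appointments.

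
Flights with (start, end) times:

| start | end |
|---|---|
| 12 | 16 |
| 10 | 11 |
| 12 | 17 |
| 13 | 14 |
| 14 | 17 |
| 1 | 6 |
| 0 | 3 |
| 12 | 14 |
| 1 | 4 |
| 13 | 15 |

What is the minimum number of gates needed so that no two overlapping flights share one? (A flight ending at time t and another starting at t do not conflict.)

Count concurrent intervals with a sweep; the peak is the room count.
starts: [0, 1, 1, 10, 12, 12, 12, 13, 13, 14]
ends:   [3, 4, 6, 11, 14, 14, 15, 16, 17, 17]
s0→1 s1→2 s1→3 e3→2 e4→1 e6→0 s10→1 e11→0 s12→1 s12→2 s12→3 s13→4 s13→5  — peak 5.

5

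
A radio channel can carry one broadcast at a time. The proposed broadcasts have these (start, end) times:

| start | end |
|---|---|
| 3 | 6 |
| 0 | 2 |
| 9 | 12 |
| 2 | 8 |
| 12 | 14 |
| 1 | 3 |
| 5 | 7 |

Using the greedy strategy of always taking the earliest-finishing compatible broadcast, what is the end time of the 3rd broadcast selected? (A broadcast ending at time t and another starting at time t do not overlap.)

Sorted by end: (0,2)  (1,3)  (3,6)  (5,7)  (2,8)  (9,12)  (12,14)
take (0,2); take (3,6); take (9,12); take (12,14).
Selected: (0,2) (3,6) (9,12) (12,14)

12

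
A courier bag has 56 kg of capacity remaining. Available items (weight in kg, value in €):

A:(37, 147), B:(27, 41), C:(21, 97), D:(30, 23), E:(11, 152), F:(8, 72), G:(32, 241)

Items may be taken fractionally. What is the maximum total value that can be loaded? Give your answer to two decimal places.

488.10

Sort by value per unit weight and fill in that order.
Ratios (sorted): E 13.82, F 9.00, G 7.53, C 4.62, A 3.97, B 1.52, D 0.77
take E (11 @ 152); take F (8 @ 72); take G (32 @ 241); take 5/21 of C → 23.10. Capacity used 56/56.
Total value = 488.10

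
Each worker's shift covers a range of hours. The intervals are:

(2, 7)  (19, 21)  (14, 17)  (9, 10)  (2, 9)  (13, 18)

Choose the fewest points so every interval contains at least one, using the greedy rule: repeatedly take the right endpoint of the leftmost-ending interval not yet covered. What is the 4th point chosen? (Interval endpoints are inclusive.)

Sort by right endpoint; whenever an interval is uncovered, place a point at its right end.
Sorted: [2,7] [2,9] [9,10] [14,17] [13,18] [19,21]
{[2,7],[2,9]} hit by 7; {[9,10]} hit by 10; {[14,17],[13,18]} hit by 17; {[19,21]} hit by 21.
Points: 7, 10, 17, 21 (4 total).

21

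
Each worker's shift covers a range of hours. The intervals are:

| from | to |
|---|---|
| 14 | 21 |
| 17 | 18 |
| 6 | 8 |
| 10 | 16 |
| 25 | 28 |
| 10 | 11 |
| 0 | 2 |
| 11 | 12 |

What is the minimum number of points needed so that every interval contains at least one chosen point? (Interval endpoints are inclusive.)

Sort by right endpoint; whenever an interval is uncovered, place a point at its right end.
Sorted: [0,2] [6,8] [10,11] [11,12] [10,16] [17,18] [14,21] [25,28]
{[0,2]} hit by 2; {[6,8]} hit by 8; {[10,11],[11,12],[10,16]} hit by 11; {[17,18],[14,21]} hit by 18; {[25,28]} hit by 28.
Points: 2, 8, 11, 18, 28 (5 total).

5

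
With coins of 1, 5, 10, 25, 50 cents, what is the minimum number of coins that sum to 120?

120 = 2×50 + 2×10
Total coins = 2 + 2 = 4

4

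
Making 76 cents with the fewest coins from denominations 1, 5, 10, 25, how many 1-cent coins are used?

1

76 − 3×25→1 − 1×1→0
Count of 1: 1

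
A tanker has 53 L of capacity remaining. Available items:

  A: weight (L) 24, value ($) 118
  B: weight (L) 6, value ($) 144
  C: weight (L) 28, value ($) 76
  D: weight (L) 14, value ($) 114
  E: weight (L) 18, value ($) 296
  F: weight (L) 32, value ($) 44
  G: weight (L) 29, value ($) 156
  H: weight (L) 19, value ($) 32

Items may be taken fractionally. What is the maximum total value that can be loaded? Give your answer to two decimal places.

634.69

Order: B (144/6=24.00) > E (296/18=16.44) > D (114/14=8.14) > G (156/29=5.38) > A (118/24=4.92) > C (76/28=2.71) > H (32/19=1.68) > F (44/32=1.38)
Fill: take B (6 @ 144) → take E (18 @ 296) → take D (14 @ 114) → take 15/29 of G → 80.69; 53/53 used.
Total value = 634.69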